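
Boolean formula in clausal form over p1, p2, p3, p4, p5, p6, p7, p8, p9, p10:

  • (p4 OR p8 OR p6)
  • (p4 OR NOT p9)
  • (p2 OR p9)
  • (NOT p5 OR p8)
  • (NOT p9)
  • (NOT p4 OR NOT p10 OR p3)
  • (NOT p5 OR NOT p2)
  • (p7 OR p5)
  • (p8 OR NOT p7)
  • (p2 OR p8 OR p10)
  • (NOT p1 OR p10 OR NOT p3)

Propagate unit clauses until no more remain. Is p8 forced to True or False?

True

(NOT p9) stands alone — p9 = False.
(p2 OR p9): since p9 = False, the clause reduces to (p2). p2 = True.
From (NOT p2 OR NOT p5) and p2 = True: p5 = False.
(p7 OR p5) with p5 = False leaves only p7, so p7 = True.
(NOT p7 OR p8): since p7 = True, the clause reduces to (p8). p8 = True.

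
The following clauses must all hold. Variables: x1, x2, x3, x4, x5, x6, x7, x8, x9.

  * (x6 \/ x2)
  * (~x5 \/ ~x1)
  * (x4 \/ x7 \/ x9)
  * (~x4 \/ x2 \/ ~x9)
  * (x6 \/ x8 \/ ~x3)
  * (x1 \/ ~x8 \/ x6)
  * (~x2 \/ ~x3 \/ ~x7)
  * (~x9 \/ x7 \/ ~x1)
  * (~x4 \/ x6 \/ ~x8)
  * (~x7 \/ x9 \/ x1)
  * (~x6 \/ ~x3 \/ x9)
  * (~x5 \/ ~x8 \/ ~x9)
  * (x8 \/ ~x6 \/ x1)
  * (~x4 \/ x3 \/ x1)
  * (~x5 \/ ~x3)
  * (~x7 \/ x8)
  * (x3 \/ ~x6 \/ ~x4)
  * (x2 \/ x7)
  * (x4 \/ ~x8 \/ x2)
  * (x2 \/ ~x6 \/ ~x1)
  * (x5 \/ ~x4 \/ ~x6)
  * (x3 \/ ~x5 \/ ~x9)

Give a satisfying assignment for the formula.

x1 = 0, x2 = 1, x3 = 0, x4 = 0, x5 = 0, x6 = 0, x7 = 0, x8 = 0, x9 = 1

Try x1 = False.
Try x2 = True.
Branch on x3: take x3 = False.
  then x4 is forced to False.
The remaining clauses are satisfied by x5 = False, x6 = False, x7 = False, x8 = False, x9 = True.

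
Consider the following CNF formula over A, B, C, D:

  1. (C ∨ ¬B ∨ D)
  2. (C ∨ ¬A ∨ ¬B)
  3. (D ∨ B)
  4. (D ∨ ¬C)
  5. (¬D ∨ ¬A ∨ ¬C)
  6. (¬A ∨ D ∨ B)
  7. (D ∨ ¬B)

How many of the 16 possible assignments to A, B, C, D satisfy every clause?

5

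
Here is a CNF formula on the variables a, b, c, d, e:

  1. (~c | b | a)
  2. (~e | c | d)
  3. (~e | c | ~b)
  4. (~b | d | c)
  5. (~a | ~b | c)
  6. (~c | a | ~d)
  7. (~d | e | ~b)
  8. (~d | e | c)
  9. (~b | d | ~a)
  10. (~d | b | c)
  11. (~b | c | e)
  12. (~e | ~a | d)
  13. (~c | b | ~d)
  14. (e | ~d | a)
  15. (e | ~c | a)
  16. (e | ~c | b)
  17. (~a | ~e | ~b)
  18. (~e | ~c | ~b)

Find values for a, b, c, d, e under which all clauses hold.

Set a = False and propagate.
The remaining clauses are satisfied by b = False, c = False, d = False, e = False.
Every clause has at least one true literal under this assignment.

a = F, b = F, c = F, d = F, e = F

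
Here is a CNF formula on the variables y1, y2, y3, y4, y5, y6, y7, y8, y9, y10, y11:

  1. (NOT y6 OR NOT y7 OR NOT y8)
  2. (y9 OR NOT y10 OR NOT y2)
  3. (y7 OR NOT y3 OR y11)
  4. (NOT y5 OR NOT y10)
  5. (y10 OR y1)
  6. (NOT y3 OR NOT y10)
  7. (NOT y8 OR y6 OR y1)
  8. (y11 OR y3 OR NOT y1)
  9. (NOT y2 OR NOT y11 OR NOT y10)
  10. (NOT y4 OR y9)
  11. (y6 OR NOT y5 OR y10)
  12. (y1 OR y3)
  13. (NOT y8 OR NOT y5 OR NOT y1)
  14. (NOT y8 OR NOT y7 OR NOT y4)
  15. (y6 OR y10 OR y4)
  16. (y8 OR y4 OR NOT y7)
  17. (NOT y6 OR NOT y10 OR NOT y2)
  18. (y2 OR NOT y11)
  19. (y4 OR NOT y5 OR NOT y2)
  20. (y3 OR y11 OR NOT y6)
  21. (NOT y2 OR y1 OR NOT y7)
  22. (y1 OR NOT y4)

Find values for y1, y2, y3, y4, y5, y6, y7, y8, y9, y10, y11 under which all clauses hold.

y1=1, y2=1, y3=1, y4=1, y5=0, y6=1, y7=1, y8=0, y9=1, y10=0, y11=1

Check each clause:
  1. (NOT y6 OR NOT y7 OR NOT y8) — NOT y8 is true.
  2. (NOT y2 OR y9 OR NOT y10) — y9 is true.
  3. (NOT y3 OR y11 OR y7) — y11 is true.
  4. (NOT y5 OR NOT y10) — NOT y5 is true.
  5. (y1 OR y10) — y1 is true.
  6. (NOT y3 OR NOT y10) — NOT y10 is true.
  7. (NOT y8 OR y1 OR y6) — NOT y8 is true.
  8. (y3 OR y11 OR NOT y1) — y3 is true.
  9. (NOT y10 OR NOT y11 OR NOT y2) — NOT y10 is true.
  10. (NOT y4 OR y9) — y9 is true.
  11. (NOT y5 OR y10 OR y6) — NOT y5 is true.
  12. (y1 OR y3) — y1 is true.
  13. (NOT y8 OR NOT y1 OR NOT y5) — NOT y8 is true.
  14. (NOT y8 OR NOT y7 OR NOT y4) — NOT y8 is true.
  15. (y10 OR y6 OR y4) — y4 is true.
  16. (NOT y7 OR y8 OR y4) — y4 is true.
  17. (NOT y2 OR NOT y6 OR NOT y10) — NOT y10 is true.
  18. (y2 OR NOT y11) — y2 is true.
  19. (NOT y2 OR y4 OR NOT y5) — NOT y5 is true.
  20. (y11 OR y3 OR NOT y6) — y3 is true.
  21. (y1 OR NOT y2 OR NOT y7) — y1 is true.
  22. (y1 OR NOT y4) — y1 is true.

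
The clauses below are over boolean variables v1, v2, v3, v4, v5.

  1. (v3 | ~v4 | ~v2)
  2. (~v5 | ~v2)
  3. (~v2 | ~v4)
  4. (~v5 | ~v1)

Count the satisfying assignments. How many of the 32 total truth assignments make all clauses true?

16

Case analysis on v2 and v4:
  v2=1, v4=1: a clause becomes empty — 0.
  v2=1, v4=0: remaining (v1,v3,v5) ∈ {(0,0,0); (0,1,0); (1,0,0); (1,1,0)} — 4.
  v2=0, v4=1: v3 free; 3 ways for (v1,v5) × 2^1 = 6.
  v2=0, v4=0: v3 free; 3 ways for (v1,v5) × 2^1 = 6.
Total: 0 + 4 + 6 + 6 = 16.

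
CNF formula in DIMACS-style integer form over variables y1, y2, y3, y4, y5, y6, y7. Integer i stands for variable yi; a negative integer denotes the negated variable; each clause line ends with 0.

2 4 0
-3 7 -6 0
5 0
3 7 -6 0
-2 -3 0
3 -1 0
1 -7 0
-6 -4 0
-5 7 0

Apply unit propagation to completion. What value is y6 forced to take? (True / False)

(y5) stands alone — y5 = True.
From (¬y5 ∨ y7) and y5 = True: y7 = True.
(¬y7 ∨ y1): since y7 = True, the clause reduces to (y1). y1 = True.
(¬y1 ∨ y3): since y1 = True, the clause reduces to (y3). y3 = True.
(¬y2 ∨ ¬y3) with y3 = True leaves only ¬y2, so y2 = False.
(y2 ∨ y4) with y2 = False leaves only y4, so y4 = True.
(¬y4 ∨ ¬y6) with y4 = True leaves only ¬y6, so y6 = False.

False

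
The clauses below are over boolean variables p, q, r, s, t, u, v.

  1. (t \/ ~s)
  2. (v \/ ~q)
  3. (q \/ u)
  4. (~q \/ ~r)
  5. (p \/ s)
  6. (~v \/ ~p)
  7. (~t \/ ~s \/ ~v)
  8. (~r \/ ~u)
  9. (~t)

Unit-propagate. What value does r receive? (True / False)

False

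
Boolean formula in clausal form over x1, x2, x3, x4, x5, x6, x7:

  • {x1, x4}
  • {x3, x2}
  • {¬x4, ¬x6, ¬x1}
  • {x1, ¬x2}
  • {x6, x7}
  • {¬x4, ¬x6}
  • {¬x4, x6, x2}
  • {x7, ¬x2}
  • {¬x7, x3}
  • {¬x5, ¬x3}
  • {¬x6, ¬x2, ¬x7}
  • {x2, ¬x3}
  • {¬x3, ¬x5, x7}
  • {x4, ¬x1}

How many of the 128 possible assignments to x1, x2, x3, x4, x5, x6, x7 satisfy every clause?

Satisfying assignments:
  x1=1 x2=1 x3=1 x4=1 x5=0 x6=0 x7=1
Count: 1.

1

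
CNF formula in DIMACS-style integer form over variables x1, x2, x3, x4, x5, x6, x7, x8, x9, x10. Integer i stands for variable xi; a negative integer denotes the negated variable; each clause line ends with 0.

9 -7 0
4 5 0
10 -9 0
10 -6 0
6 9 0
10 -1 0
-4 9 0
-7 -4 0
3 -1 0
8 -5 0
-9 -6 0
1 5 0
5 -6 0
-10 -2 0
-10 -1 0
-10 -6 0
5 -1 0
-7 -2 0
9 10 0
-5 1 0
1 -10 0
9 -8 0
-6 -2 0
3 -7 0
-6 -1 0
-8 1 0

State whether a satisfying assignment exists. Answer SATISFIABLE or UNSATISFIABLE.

UNSATISFIABLE

x1 = True:
  propagation gives x10=True; an empty clause results — contradiction.
x1 = False:
  propagation gives x5=True; an empty clause results — contradiction.
Every branch closes, so no satisfying assignment exists.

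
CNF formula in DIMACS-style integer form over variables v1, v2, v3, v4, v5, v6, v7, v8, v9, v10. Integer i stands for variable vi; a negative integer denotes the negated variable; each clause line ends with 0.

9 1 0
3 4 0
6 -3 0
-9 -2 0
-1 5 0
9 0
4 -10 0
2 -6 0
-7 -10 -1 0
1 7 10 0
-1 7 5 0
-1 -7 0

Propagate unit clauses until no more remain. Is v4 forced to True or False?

Unit clause (v9) sets v9 = True.
(~v9 \/ ~v2): since v9 = True, the clause reduces to (~v2). v2 = False.
(~v6 \/ v2): since v2 = False, the clause reduces to (~v6). v6 = False.
(~v3 \/ v6): since v6 = False, the clause reduces to (~v3). v3 = False.
From (v3 \/ v4) and v3 = False: v4 = True.

True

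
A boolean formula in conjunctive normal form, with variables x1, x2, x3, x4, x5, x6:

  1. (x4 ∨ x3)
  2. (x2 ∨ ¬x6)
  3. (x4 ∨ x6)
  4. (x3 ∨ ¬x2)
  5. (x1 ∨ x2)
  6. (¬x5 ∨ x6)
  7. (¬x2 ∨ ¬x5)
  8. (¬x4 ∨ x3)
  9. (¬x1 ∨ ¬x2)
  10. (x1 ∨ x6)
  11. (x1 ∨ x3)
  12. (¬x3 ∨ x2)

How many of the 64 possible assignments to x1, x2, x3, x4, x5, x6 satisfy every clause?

2

The models are:
  x1=0 x2=1 x3=1 x4=0 x5=0 x6=1
  x1=0 x2=1 x3=1 x4=1 x5=0 x6=1
Count: 2.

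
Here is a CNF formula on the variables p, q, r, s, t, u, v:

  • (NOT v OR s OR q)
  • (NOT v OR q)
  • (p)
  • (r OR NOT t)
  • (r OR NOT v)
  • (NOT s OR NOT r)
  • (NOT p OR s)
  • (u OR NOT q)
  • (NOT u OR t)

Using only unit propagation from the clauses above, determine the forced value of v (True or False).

False

Unit clause (p) sets p = True.
(NOT p OR s): since p = True, the clause reduces to (s). s = True.
(NOT s OR NOT r): since s = True, the clause reduces to (NOT r). r = False.
(NOT t OR r) with r = False leaves only NOT t, so t = False.
In (r OR NOT v), r is now false; NOT v must hold, so v = False.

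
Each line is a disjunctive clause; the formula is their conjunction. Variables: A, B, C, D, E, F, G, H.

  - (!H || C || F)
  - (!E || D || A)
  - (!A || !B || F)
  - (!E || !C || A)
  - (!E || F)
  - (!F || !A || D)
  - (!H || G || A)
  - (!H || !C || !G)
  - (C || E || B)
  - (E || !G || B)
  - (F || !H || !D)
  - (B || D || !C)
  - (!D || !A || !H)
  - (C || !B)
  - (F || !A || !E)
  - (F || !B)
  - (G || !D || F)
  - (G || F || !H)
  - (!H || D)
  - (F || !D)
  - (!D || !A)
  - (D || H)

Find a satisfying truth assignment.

A=False, B=False, C=False, D=True, E=True, F=True, G=True, H=False

Try A = False.
Set B = False and propagate.
Try C = False.
  then E is forced to True.
  then D is forced to True.
  then F is forced to True.
For the remaining variables, G = True, H = False works.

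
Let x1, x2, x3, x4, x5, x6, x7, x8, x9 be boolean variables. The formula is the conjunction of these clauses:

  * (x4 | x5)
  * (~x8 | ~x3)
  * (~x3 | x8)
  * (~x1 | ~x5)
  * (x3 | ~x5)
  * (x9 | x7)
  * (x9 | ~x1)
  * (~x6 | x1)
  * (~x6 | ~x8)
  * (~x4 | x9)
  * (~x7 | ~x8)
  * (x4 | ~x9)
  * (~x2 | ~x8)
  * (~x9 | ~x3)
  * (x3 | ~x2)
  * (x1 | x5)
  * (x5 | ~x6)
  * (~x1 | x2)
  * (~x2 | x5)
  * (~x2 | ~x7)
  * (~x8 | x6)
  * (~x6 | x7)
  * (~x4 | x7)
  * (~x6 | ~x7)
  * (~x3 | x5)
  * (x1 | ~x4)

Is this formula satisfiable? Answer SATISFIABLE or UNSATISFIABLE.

UNSATISFIABLE

x5 = True:
  propagation gives x1=False, x3=True, x8=False; an empty clause results — contradiction.
x5 = False:
  propagation gives x4=True, x9=True, x3=False, x2=False; an empty clause results — contradiction.
Every branch closes, so no satisfying assignment exists.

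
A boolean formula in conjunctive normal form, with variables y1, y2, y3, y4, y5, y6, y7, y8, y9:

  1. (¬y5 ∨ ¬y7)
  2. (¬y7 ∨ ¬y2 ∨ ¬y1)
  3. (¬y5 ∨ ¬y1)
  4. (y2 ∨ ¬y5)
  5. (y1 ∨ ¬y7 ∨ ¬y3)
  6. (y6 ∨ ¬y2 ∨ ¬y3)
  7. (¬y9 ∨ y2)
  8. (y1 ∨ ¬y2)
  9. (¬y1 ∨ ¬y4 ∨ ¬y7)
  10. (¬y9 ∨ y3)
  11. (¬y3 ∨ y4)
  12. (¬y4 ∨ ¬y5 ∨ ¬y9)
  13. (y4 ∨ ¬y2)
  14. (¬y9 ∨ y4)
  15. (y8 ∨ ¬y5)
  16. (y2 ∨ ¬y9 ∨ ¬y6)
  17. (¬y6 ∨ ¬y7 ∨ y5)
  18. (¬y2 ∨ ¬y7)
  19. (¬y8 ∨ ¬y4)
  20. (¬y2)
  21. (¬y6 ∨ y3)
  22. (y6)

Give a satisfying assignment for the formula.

y1=True, y2=False, y3=True, y4=True, y5=False, y6=True, y7=False, y8=False, y9=False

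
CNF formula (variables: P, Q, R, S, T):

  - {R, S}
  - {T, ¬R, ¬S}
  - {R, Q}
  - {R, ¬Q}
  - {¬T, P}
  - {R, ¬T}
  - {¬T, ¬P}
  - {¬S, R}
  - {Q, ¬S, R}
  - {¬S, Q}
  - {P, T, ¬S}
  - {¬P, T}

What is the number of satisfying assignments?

2

The models are:
  P=0 Q=0 R=1 S=0 T=0
  P=0 Q=1 R=1 S=0 T=0
Count: 2.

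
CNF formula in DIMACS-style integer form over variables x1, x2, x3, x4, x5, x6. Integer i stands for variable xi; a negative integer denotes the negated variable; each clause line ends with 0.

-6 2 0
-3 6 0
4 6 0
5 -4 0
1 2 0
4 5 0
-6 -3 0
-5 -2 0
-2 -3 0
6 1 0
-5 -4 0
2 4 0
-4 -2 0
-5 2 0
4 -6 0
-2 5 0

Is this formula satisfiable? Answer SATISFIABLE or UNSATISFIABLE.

UNSATISFIABLE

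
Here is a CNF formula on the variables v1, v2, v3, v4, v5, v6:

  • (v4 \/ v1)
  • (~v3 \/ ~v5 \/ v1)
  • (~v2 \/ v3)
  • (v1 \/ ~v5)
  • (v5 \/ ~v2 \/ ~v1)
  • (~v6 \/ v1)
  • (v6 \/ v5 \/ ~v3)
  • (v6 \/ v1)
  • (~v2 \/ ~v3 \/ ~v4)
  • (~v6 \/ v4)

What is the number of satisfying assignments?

Case analysis on v1 and v3:
  v1=T, v3=T: 5 of the 16 assignments to (v2,v4,v5,v6) work.
  v1=T, v3=F: v5 free; 3 ways for (v2,v4,v6) × 2^1 = 6.
  v1=F, v3=T: a clause becomes empty — 0.
  v1=F, v3=F: a clause becomes empty — 0.
Total: 5 + 6 + 0 + 0 = 11.

11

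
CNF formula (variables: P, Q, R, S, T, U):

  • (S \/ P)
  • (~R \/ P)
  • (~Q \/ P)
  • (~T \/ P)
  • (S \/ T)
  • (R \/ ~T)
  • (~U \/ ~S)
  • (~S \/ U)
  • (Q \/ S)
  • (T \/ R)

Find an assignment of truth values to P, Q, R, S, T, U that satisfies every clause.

P = T, Q = T, R = T, S = F, T = T, U = T

P occurs only positively in the remaining clauses — set P = True.
Set Q = True and propagate.
The remaining clauses are satisfied by R = True, S = False, T = True, U = True.
Every clause has at least one true literal under this assignment.
Check each clause:
  1. (S \/ P) — P is true.
  2. (~R \/ P) — P is true.
  3. (~Q \/ P) — P is true.
  4. (P \/ ~T) — P is true.
  5. (T \/ S) — T is true.
  6. (~T \/ R) — R is true.
  7. (~U \/ ~S) — ~S is true.
  8. (~S \/ U) — ~S is true.
  9. (S \/ Q) — Q is true.
  10. (R \/ T) — R is true.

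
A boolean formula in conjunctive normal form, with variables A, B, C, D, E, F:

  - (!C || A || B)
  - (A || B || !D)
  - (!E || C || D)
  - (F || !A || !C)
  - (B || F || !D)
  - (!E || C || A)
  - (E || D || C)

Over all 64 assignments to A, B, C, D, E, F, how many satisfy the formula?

24

Case analysis on C and A:
  C=1, A=1: forces F=1; B, D, E free → 2^3 = 8.
  C=1, A=0: forces B=1; D, E, F free → 2^3 = 8.
  C=0, A=1: E free; 3 ways for (B,D,F) × 2^1 = 6.
  C=0, A=0: remaining (B,D,E,F) ∈ {(1,1,0,0); (1,1,0,1)} — 2.
Total: 8 + 8 + 6 + 2 = 24.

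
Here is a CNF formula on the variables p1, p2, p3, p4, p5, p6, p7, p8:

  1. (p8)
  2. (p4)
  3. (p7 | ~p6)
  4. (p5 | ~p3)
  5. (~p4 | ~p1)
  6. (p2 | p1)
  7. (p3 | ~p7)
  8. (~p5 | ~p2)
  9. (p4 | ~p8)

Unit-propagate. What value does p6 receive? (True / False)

False

Unit clause (p8) sets p8 = True.
Unit clause (p4) sets p4 = True.
From (~p4 | ~p1) and p4 = True: p1 = False.
(p2 | p1) with p1 = False leaves only p2, so p2 = True.
In (~p2 | ~p5), ~p2 is now false; ~p5 must hold, so p5 = False.
(~p3 | p5): since p5 = False, the clause reduces to (~p3). p3 = False.
(p3 | ~p7): since p3 = False, the clause reduces to (~p7). p7 = False.
(p7 | ~p6) with p7 = False leaves only ~p6, so p6 = False.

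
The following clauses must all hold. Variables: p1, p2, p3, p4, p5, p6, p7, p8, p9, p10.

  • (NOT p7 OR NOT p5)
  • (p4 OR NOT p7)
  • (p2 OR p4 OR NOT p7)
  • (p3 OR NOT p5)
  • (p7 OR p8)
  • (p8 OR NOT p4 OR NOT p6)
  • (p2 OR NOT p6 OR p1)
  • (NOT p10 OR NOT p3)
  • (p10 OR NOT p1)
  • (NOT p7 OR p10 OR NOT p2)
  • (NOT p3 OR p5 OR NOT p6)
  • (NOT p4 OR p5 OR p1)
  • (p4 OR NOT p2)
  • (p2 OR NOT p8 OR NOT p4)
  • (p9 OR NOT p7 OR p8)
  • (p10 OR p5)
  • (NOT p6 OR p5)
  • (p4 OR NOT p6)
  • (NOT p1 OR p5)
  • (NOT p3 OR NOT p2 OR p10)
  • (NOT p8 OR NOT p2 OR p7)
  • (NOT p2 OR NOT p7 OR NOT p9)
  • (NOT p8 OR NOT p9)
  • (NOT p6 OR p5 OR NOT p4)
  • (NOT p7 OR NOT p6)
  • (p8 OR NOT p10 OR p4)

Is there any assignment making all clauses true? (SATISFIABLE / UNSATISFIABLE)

Pure literal: p6 appears only negated; assign p6 = False.
Set p1 = False and propagate.
Try p2 = False.
Try p3 = False.
  then p5 is forced to False.
  then p4 is forced to False.
  then p7 is forced to False.
  then p8 is forced to True.
  then p10 is forced to True.
  then p9 is forced to False.
Every clause has at least one true literal under this assignment.
So p1 = 0, p2 = 0, p3 = 0, p4 = 0, p5 = 0, p6 = 0, p7 = 0, p8 = 1, p9 = 0, p10 = 1 is a satisfying assignment.

SATISFIABLE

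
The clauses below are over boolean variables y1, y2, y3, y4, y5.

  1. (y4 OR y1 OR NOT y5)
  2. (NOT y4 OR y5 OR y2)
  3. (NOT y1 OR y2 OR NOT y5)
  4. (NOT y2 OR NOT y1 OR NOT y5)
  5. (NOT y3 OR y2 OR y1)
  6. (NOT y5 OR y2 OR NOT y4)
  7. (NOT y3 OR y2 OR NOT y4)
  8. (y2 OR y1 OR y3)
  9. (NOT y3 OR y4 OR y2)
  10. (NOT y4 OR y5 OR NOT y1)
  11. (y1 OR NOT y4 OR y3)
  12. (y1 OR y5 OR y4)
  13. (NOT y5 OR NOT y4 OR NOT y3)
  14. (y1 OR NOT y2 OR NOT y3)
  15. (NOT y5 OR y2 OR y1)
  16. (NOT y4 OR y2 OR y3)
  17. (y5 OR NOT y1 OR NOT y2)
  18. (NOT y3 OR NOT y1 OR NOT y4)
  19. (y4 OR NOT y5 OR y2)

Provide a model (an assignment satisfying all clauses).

y1 = True, y2 = False, y3 = False, y4 = False, y5 = False

Set y1 = True and propagate.
The remaining clauses are satisfied by y2 = False, y3 = False, y4 = False, y5 = False.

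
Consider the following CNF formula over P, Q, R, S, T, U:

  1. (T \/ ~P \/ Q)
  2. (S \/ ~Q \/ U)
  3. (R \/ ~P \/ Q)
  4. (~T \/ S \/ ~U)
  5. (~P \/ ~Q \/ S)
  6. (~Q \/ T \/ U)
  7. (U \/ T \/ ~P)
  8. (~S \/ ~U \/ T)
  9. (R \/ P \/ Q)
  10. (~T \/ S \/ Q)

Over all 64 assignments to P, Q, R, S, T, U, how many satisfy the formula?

17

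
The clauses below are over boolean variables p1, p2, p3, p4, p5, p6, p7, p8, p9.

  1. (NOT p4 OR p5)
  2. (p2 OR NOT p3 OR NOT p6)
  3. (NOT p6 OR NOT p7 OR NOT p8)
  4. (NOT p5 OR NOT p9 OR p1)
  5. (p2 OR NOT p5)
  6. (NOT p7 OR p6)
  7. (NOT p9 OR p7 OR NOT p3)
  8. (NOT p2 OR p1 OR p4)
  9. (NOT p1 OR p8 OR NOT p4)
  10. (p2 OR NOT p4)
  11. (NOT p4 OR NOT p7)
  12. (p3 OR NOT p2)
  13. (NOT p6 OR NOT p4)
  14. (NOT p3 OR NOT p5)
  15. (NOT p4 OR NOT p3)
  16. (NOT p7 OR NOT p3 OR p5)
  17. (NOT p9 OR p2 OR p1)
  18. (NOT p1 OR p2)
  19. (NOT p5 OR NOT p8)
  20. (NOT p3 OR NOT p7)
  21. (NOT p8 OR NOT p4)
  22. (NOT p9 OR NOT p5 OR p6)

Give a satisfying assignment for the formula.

p1 = 0, p2 = 0, p3 = 0, p4 = 0, p5 = 0, p6 = 1, p7 = 0, p8 = 1, p9 = 0

Pure literal: p9 appears only negated; assign p9 = False.
Branch on p1: take p1 = False.
The remaining clauses are satisfied by p2 = False, p3 = False, p4 = False, p5 = False, p6 = True, p7 = False, p8 = True.
Every clause has at least one true literal under this assignment.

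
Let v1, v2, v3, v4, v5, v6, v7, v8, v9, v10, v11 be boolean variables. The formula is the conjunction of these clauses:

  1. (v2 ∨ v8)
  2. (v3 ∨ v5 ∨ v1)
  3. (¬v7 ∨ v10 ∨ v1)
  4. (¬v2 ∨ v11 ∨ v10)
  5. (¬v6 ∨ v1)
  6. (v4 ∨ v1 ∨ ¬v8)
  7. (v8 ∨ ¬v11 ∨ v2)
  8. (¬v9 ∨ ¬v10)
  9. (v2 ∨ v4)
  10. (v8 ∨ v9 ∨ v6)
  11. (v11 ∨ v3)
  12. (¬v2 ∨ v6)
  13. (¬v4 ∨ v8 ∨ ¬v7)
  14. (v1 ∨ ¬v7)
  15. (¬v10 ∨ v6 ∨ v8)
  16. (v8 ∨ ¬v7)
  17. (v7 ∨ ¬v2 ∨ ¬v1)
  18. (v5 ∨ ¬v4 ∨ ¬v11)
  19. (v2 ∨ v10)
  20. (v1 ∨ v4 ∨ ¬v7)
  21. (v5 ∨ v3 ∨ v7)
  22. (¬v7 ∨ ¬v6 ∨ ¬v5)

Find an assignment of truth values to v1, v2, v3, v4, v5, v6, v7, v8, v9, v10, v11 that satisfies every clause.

v3 occurs only positively in the remaining clauses — set v3 = True.
Try v1 = True.
Set v2 = False and propagate.
  then v8 is forced to True.
  then v4 is forced to True.
  then v10 is forced to True.
  then v9 is forced to False.
The remaining clauses are satisfied by v5 = True, v6 = False, v7 = False, v11 = True.
Check each clause:
  1. (v8 ∨ v2) — v8 is true.
  2. (v1 ∨ v5 ∨ v3) — v1 is true.
  3. (¬v7 ∨ v1 ∨ v10) — v1 is true.
  4. (v11 ∨ ¬v2 ∨ v10) — v10 is true.
  5. (v1 ∨ ¬v6) — v1 is true.
  6. (v4 ∨ ¬v8 ∨ v1) — v1 is true.
  7. (v2 ∨ v8 ∨ ¬v11) — v8 is true.
  8. (¬v10 ∨ ¬v9) — ¬v9 is true.
  9. (v4 ∨ v2) — v4 is true.
  10. (v6 ∨ v8 ∨ v9) — v8 is true.
  11. (v3 ∨ v11) — v3 is true.
  12. (v6 ∨ ¬v2) — ¬v2 is true.
  13. (¬v7 ∨ v8 ∨ ¬v4) — v8 is true.
  14. (v1 ∨ ¬v7) — ¬v7 is true.
  15. (v8 ∨ ¬v10 ∨ v6) — v8 is true.
  16. (v8 ∨ ¬v7) — v8 is true.
  17. (¬v2 ∨ ¬v1 ∨ v7) — ¬v2 is true.
  18. (¬v11 ∨ v5 ∨ ¬v4) — v5 is true.
  19. (v10 ∨ v2) — v10 is true.
  20. (¬v7 ∨ v4 ∨ v1) — v1 is true.
  21. (v5 ∨ v7 ∨ v3) — v3 is true.
  22. (¬v5 ∨ ¬v6 ∨ ¬v7) — ¬v7 is true.

v1=1, v2=0, v3=1, v4=1, v5=1, v6=0, v7=0, v8=1, v9=0, v10=1, v11=1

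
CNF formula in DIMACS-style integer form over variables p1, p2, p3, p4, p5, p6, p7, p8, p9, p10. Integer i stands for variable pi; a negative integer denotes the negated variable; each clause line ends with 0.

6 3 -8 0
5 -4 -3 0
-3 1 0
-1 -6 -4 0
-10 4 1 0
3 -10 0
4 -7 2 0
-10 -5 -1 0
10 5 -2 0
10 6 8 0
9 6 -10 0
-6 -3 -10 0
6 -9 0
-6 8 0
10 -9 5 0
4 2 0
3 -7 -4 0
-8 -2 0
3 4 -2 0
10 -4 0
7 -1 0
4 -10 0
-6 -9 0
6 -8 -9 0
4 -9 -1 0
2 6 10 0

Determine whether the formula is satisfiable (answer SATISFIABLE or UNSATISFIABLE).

p10 = True:
  propagation gives p3=True, p1=True, p5=False, p4=False; an empty clause results — contradiction.
p10 = False:
  propagation gives p4=False, p2=True, p5=True, p8=False; an empty clause results — contradiction.
Every branch closes, so no satisfying assignment exists.

UNSATISFIABLE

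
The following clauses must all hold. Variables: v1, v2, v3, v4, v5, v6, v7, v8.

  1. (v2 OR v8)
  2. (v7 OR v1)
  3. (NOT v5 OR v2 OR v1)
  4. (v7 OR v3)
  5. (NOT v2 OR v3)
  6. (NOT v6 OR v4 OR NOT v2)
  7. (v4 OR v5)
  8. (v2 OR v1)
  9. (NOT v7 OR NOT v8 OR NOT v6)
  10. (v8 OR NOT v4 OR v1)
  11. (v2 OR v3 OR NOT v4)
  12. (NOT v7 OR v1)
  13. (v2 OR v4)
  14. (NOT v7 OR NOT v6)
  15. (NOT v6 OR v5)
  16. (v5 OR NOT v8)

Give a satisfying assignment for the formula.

v1=1  v2=1  v3=1  v4=1  v5=1  v6=0  v7=1  v8=0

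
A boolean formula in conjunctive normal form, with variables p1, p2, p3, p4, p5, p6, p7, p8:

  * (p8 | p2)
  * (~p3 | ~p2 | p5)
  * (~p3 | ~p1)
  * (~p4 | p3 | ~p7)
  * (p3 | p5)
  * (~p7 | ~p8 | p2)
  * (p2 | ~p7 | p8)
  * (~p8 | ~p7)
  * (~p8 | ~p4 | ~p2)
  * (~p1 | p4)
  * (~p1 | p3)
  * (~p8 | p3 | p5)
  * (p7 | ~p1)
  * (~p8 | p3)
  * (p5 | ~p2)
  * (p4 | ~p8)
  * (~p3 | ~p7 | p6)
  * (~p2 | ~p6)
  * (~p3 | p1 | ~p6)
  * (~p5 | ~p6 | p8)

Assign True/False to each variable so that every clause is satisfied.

p1=F, p2=F, p3=T, p4=T, p5=F, p6=F, p7=F, p8=T

Check each clause:
  1. (p8 | p2) — p8 is true.
  2. (~p3 | ~p2 | p5) — ~p2 is true.
  3. (~p1 | ~p3) — ~p1 is true.
  4. (~p7 | ~p4 | p3) — ~p7 is true.
  5. (p3 | p5) — p3 is true.
  6. (p2 | ~p8 | ~p7) — ~p7 is true.
  7. (p8 | p2 | ~p7) — p8 is true.
  8. (~p7 | ~p8) — ~p7 is true.
  9. (~p2 | ~p4 | ~p8) — ~p2 is true.
  10. (~p1 | p4) — p4 is true.
  11. (~p1 | p3) — p3 is true.
  12. (p3 | p5 | ~p8) — p3 is true.
  13. (~p1 | p7) — ~p1 is true.
  14. (p3 | ~p8) — p3 is true.
  15. (~p2 | p5) — ~p2 is true.
  16. (~p8 | p4) — p4 is true.
  17. (~p3 | p6 | ~p7) — ~p7 is true.
  18. (~p6 | ~p2) — ~p6 is true.
  19. (~p6 | ~p3 | p1) — ~p6 is true.
  20. (~p5 | ~p6 | p8) — p8 is true.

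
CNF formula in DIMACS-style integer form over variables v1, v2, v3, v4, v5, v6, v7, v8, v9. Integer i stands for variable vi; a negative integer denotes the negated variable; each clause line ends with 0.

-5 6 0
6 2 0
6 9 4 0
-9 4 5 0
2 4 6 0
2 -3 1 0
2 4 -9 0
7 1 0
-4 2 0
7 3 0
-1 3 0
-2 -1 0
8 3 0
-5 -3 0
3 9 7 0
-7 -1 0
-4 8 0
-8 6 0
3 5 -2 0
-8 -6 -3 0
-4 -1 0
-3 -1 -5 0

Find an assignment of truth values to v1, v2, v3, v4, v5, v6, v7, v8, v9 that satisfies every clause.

v1=1, v2=0, v3=1, v4=0, v5=0, v6=1, v7=0, v8=0, v9=0

Try v1 = True.
  then v3 is forced to True.
  then v2 is forced to False.
  then v6 is forced to True.
  then v4 is forced to False.
  then v9 is forced to False.
  then v5 is forced to False.
  then v7 is forced to False.
  then v8 is forced to False.
Every clause has at least one true literal under this assignment.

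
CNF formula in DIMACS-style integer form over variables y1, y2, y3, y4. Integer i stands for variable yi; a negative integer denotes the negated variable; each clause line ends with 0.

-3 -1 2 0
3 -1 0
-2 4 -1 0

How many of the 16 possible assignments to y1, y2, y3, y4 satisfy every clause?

Case analysis on y1 and y2:
  y1=T, y2=T: remaining (y3,y4) ∈ {(T,T)} — 1.
  y1=T, y2=F: a clause becomes empty — 0.
  y1=F, y2=T: remaining (y3,y4) ∈ {(F,F); (F,T); (T,F); (T,T)} — 4.
  y1=F, y2=F: remaining (y3,y4) ∈ {(F,F); (F,T); (T,F); (T,T)} — 4.
Total: 1 + 0 + 4 + 4 = 9.

9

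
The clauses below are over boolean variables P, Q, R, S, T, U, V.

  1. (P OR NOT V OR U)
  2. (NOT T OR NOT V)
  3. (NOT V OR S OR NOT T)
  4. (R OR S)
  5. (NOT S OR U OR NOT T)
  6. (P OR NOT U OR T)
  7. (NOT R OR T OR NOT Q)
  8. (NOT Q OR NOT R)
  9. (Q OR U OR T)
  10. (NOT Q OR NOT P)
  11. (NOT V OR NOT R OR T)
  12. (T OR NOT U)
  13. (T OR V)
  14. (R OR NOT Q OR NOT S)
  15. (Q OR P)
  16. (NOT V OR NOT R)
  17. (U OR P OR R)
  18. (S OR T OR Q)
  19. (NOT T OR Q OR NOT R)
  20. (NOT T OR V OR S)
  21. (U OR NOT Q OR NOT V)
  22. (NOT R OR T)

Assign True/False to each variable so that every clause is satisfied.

P = True, Q = False, R = False, S = True, T = True, U = True, V = False

Check each clause:
  1. (P OR NOT V OR U) — NOT V is true.
  2. (NOT T OR NOT V) — NOT V is true.
  3. (S OR NOT T OR NOT V) — NOT V is true.
  4. (S OR R) — S is true.
  5. (NOT S OR NOT T OR U) — U is true.
  6. (NOT U OR P OR T) — P is true.
  7. (T OR NOT Q OR NOT R) — NOT R is true.
  8. (NOT R OR NOT Q) — NOT R is true.
  9. (Q OR U OR T) — T is true.
  10. (NOT Q OR NOT P) — NOT Q is true.
  11. (NOT R OR NOT V OR T) — NOT V is true.
  12. (T OR NOT U) — T is true.
  13. (T OR V) — T is true.
  14. (NOT S OR R OR NOT Q) — NOT Q is true.
  15. (P OR Q) — P is true.
  16. (NOT R OR NOT V) — NOT V is true.
  17. (R OR P OR U) — P is true.
  18. (Q OR S OR T) — S is true.
  19. (NOT T OR Q OR NOT R) — NOT R is true.
  20. (S OR V OR NOT T) — S is true.
  21. (NOT Q OR U OR NOT V) — NOT V is true.
  22. (T OR NOT R) — T is true.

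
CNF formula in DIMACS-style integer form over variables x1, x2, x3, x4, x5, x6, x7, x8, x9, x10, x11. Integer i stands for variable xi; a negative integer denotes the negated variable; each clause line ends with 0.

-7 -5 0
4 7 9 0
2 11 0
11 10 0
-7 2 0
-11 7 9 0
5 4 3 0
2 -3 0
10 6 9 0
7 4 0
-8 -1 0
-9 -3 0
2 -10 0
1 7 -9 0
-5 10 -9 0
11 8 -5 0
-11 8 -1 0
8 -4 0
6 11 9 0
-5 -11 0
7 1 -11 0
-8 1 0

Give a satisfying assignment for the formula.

Pure literal: x2 appears only positively; assign x2 = True.
x6 occurs only positively in the remaining clauses — set x6 = True.
Try x1 = False.
  then x8 is forced to False.
  then x4 is forced to False.
  then x7 is forced to True.
  then x5 is forced to False.
  then x3 is forced to True.
  then x9 is forced to False.
Set x10 = True and propagate.
x11 is now unconstrained; take x11 = False.
Check each clause:
  1. (¬x7 ∨ ¬x5) — ¬x5 is true.
  2. (x7 ∨ x4 ∨ x9) — x7 is true.
  3. (x2 ∨ x11) — x2 is true.
  4. (x10 ∨ x11) — x10 is true.
  5. (¬x7 ∨ x2) — x2 is true.
  6. (x7 ∨ ¬x11 ∨ x9) — ¬x11 is true.
  7. (x3 ∨ x4 ∨ x5) — x3 is true.
  8. (x2 ∨ ¬x3) — x2 is true.
  9. (x9 ∨ x10 ∨ x6) — x10 is true.
  10. (x7 ∨ x4) — x7 is true.
  11. (¬x1 ∨ ¬x8) — ¬x8 is true.
  12. (¬x9 ∨ ¬x3) — ¬x9 is true.
  13. (¬x10 ∨ x2) — x2 is true.
  14. (x1 ∨ x7 ∨ ¬x9) — ¬x9 is true.
  15. (x10 ∨ ¬x9 ∨ ¬x5) — x10 is true.
  16. (¬x5 ∨ x11 ∨ x8) — ¬x5 is true.
  17. (¬x11 ∨ x8 ∨ ¬x1) — ¬x11 is true.
  18. (¬x4 ∨ x8) — ¬x4 is true.
  19. (x11 ∨ x6 ∨ x9) — x6 is true.
  20. (¬x11 ∨ ¬x5) — ¬x5 is true.
  21. (x1 ∨ x7 ∨ ¬x11) — ¬x11 is true.
  22. (¬x8 ∨ x1) — ¬x8 is true.

x1 = F  x2 = T  x3 = T  x4 = F  x5 = F  x6 = T  x7 = T  x8 = F  x9 = F  x10 = T  x11 = F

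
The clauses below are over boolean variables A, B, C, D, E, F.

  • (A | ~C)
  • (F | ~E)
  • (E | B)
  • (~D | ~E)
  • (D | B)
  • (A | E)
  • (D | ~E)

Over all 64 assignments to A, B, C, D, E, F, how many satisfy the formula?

Case analysis on E and D:
  E=1, D=1: a clause becomes empty — 0.
  E=1, D=0: a clause becomes empty — 0.
  E=0, D=1: remaining (A,B,C,F) ∈ {(1,1,0,0); (1,1,0,1); (1,1,1,0); (1,1,1,1)} — 4.
  E=0, D=0: remaining (A,B,C,F) ∈ {(1,1,0,0); (1,1,0,1); (1,1,1,0); (1,1,1,1)} — 4.
Total: 0 + 0 + 4 + 4 = 8.

8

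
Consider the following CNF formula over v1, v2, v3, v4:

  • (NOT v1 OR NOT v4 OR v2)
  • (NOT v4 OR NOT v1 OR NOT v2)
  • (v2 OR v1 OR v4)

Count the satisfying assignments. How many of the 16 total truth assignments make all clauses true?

10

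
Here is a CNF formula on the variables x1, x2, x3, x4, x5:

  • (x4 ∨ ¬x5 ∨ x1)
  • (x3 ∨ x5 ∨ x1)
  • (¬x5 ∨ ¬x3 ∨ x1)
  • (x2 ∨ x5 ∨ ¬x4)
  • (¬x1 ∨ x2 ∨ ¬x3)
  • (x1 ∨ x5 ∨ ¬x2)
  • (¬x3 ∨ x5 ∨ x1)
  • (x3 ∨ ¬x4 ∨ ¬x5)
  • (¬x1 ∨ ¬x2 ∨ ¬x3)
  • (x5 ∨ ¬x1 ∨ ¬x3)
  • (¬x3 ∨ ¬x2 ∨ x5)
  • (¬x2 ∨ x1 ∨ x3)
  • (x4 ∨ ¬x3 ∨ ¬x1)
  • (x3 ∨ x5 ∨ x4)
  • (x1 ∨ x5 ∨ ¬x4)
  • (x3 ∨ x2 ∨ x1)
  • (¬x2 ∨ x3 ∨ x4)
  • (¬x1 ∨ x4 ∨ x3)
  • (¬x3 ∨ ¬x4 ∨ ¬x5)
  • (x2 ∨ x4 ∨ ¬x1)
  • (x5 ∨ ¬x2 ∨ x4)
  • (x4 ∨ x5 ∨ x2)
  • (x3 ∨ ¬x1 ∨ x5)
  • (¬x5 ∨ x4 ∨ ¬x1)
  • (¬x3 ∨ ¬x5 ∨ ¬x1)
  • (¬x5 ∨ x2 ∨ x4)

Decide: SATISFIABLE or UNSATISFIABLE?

UNSATISFIABLE

x5 = True:
  x1 = True:
    propagation gives x4=True, x3=True; an empty clause results — contradiction.
  x1 = False:
    propagation gives x4=True, x3=False; an empty clause results — contradiction.
x5 = False:
  x1 = True:
    propagation gives x3=False; an empty clause results — contradiction.
  x1 = False:
    propagation gives x3=True; an empty clause results — contradiction.
Every branch closes, so no satisfying assignment exists.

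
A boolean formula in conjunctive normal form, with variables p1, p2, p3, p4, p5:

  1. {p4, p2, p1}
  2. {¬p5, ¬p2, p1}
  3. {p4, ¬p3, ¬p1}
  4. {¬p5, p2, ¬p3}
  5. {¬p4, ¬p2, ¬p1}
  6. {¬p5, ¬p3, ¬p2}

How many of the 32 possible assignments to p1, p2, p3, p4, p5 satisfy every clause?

Split on p2, then p1.
  p2=T, p1=T: remaining (p3,p4,p5) ∈ {(F,F,F); (F,F,T)} — 2.
  p2=T, p1=F: remaining (p3,p4,p5) ∈ {(F,F,F); (F,T,F); (T,F,F); (T,T,F)} — 4.
  p2=F, p1=T: 5 of the 8 assignments to (p3,p4,p5) work.
  p2=F, p1=F: remaining (p3,p4,p5) ∈ {(F,T,F); (F,T,T); (T,T,F)} — 3.
Total: 2 + 4 + 5 + 3 = 14.

14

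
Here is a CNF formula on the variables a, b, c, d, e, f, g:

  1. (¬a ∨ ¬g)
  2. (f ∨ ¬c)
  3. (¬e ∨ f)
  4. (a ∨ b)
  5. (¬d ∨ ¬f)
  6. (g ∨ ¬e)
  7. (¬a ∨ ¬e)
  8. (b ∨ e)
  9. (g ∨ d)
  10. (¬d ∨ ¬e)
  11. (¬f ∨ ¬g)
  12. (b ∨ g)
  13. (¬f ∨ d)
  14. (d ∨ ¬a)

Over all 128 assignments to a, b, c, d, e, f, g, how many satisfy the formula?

The models are:
  a=F b=T c=F d=F e=F f=F g=T
  a=F b=T c=F d=T e=F f=F g=F
  a=F b=T c=F d=T e=F f=F g=T
  a=T b=T c=F d=T e=F f=F g=F
Count: 4.

4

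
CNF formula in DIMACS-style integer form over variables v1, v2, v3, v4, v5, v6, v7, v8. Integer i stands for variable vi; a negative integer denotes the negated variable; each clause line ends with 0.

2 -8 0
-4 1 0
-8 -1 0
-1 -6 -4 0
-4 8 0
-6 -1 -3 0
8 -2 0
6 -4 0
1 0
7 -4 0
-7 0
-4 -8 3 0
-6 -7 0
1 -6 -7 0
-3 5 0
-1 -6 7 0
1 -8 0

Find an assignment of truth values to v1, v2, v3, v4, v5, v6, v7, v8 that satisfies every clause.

v1=1  v2=0  v3=1  v4=0  v5=1  v6=0  v7=0  v8=0

Unit propagation: (v1) forces v1 = True.
The clause (NOT v8) is unit: v8 must be False.
(NOT v4) is a unit clause, so v4 = False.
Unit propagation: (NOT v2) forces v2 = False.
(NOT v7) is a unit clause, so v7 = False.
The clause (NOT v6) is unit: v6 must be False.
Pure literal: v5 appears only positively; assign v5 = True.
v3 is now unconstrained; take v3 = True.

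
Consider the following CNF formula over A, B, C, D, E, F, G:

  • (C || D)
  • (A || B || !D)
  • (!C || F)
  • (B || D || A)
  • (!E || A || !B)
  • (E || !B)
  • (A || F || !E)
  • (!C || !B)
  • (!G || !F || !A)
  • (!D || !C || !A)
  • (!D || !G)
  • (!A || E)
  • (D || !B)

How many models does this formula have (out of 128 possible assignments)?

5

The models are:
  A=T B=F C=F D=T E=T F=F G=F
  A=T B=F C=F D=T E=T F=T G=F
  A=T B=F C=T D=F E=T F=T G=F
  A=T B=T C=F D=T E=T F=F G=F
  A=T B=T C=F D=T E=T F=T G=F
Count: 5.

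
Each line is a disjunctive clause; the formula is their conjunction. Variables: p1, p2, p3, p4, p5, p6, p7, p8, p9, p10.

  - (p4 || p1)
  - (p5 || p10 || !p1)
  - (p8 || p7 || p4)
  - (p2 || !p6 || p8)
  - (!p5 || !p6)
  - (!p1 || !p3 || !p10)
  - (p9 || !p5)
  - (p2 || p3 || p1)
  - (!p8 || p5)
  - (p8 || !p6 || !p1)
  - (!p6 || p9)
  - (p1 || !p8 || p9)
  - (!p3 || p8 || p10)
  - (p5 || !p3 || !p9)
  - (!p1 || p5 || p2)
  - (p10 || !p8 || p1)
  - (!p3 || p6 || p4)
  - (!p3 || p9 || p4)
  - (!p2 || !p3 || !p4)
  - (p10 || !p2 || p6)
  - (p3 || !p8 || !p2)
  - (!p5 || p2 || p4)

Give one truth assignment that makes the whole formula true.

p1=F, p2=T, p3=F, p4=T, p5=F, p6=F, p7=F, p8=F, p9=F, p10=T

Check each clause:
  1. (p4 || p1) — p4 is true.
  2. (p5 || !p1 || p10) — p10 is true.
  3. (p7 || p4 || p8) — p4 is true.
  4. (!p6 || p8 || p2) — !p6 is true.
  5. (!p6 || !p5) — !p6 is true.
  6. (!p1 || !p10 || !p3) — !p3 is true.
  7. (p9 || !p5) — !p5 is true.
  8. (p1 || p2 || p3) — p2 is true.
  9. (p5 || !p8) — !p8 is true.
  10. (!p6 || !p1 || p8) — !p6 is true.
  11. (p9 || !p6) — !p6 is true.
  12. (p1 || p9 || !p8) — !p8 is true.
  13. (p10 || p8 || !p3) — p10 is true.
  14. (!p9 || p5 || !p3) — !p3 is true.
  15. (!p1 || p2 || p5) — p2 is true.
  16. (!p8 || p1 || p10) — !p8 is true.
  17. (p6 || !p3 || p4) — p4 is true.
  18. (!p3 || p9 || p4) — p4 is true.
  19. (!p2 || !p3 || !p4) — !p3 is true.
  20. (!p2 || p10 || p6) — p10 is true.
  21. (!p8 || p3 || !p2) — !p8 is true.
  22. (p4 || !p5 || p2) — p2 is true.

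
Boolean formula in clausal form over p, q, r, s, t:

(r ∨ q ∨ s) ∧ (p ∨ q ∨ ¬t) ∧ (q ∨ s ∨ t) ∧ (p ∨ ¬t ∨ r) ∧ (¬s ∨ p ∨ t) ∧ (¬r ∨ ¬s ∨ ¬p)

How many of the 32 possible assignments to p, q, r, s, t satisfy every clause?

Split on p, then s.
  p=T, s=T: remaining (q,r,t) ∈ {(F,F,F); (F,F,T); (T,F,F); (T,F,T)} — 4.
  p=T, s=F: 5 of the 8 assignments to (q,r,t) work.
  p=F, s=T: remaining (q,r,t) ∈ {(T,T,T)} — 1.
  p=F, s=F: remaining (q,r,t) ∈ {(T,F,F); (T,T,F); (T,T,T)} — 3.
Total: 4 + 5 + 1 + 3 = 13.

13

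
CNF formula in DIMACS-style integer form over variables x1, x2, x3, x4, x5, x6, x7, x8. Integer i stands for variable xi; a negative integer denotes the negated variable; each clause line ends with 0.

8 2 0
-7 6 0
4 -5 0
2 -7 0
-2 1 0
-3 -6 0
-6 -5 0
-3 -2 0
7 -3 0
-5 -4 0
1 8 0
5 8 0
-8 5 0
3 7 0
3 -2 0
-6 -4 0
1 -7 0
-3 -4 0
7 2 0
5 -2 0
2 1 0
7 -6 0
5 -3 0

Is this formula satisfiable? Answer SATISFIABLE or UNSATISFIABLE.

UNSATISFIABLE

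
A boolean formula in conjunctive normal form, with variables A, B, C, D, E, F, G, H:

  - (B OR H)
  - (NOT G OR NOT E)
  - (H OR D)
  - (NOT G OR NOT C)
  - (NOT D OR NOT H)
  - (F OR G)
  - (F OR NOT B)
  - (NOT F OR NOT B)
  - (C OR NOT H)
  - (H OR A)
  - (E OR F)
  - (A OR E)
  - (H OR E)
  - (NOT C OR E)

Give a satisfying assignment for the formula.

A=True  B=False  C=True  D=False  E=True  F=True  G=False  H=True

Pure literal: A appears only positively; assign A = True.
Try B = False.
  then H is forced to True.
  then D is forced to False.
  then C is forced to True.
  then G is forced to False.
  then F is forced to True.
  then E is forced to True.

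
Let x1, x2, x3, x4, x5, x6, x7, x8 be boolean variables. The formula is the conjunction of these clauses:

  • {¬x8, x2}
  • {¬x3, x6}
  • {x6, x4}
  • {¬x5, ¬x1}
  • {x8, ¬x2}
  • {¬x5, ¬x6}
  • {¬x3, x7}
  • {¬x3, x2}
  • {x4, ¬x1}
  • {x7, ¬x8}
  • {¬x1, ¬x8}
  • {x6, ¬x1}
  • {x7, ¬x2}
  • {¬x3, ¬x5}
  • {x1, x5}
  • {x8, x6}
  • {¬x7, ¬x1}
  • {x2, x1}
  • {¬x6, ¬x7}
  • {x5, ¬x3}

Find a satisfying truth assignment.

Pure literal: x3 appears only negated; assign x3 = False.
x4 occurs only positively in the remaining clauses — set x4 = True.
Set x1 = True and propagate.
  then x5 is forced to False.
  then x8 is forced to False.
  then x2 is forced to False.
  then x6 is forced to True.
  then x7 is forced to False.

x1=True, x2=False, x3=False, x4=True, x5=False, x6=True, x7=False, x8=False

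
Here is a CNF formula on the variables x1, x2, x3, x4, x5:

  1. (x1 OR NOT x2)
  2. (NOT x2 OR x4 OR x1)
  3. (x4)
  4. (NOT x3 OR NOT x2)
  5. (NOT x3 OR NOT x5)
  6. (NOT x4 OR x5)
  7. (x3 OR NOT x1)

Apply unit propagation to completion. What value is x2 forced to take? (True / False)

(x4) is a unit clause: x4 = True.
(x5 OR NOT x4) with x4 = True leaves only x5, so x5 = True.
From (NOT x5 OR NOT x3) and x5 = True: x3 = False.
(NOT x1 OR x3): since x3 = False, the clause reduces to (NOT x1). x1 = False.
From (x1 OR NOT x2) and x1 = False: x2 = False.

False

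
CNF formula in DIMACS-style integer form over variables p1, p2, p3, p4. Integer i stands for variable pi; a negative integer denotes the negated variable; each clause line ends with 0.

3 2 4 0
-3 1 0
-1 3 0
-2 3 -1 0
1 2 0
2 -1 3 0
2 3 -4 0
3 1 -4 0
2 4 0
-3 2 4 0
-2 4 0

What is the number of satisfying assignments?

The models are:
  p1=1 p2=0 p3=1 p4=1
  p1=1 p2=1 p3=1 p4=1
Count: 2.

2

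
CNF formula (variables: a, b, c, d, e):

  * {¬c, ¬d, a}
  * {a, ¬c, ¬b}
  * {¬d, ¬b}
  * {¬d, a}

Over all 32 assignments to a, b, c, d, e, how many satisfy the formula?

18

Split on a, then d.
  a=1, d=1: remaining (b,c,e) ∈ {(0,0,0); (0,0,1); (0,1,0); (0,1,1)} — 4.
  a=1, d=0: b, c, e free → 2^3 = 8.
  a=0, d=1: a clause becomes empty — 0.
  a=0, d=0: e free; 3 ways for (b,c) × 2^1 = 6.
Total: 4 + 8 + 0 + 6 = 18.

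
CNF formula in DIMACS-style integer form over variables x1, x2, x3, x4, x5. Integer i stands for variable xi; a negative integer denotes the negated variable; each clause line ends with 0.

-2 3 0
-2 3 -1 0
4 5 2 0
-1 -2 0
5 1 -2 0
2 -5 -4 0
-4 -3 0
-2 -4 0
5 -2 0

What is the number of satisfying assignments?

Satisfying assignments:
  x1=F x2=F x3=F x4=F x5=T
  x1=F x2=F x3=F x4=T x5=F
  x1=F x2=F x3=T x4=F x5=T
  x1=F x2=T x3=T x4=F x5=T
  x1=T x2=F x3=F x4=F x5=T
  x1=T x2=F x3=F x4=T x5=F
  x1=T x2=F x3=T x4=F x5=T
That's 7 in total.

7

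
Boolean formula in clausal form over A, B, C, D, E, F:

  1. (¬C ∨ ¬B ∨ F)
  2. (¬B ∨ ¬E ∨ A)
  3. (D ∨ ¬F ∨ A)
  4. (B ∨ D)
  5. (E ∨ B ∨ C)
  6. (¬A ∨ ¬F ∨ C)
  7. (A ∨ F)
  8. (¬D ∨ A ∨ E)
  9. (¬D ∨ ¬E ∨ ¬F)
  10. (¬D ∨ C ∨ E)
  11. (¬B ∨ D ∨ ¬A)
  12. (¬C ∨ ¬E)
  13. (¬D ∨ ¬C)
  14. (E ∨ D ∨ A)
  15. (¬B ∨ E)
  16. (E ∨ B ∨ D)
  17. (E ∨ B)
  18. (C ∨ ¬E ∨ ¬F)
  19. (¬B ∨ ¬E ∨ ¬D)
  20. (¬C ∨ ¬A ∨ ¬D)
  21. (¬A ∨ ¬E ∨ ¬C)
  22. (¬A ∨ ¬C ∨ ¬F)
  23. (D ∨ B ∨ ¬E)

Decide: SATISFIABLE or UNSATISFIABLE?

SATISFIABLE

Branch on A: take A = True.
Branch on B: take B = False.
  then D is forced to True.
  then C is forced to False.
  then E is forced to True.
  then F is forced to False.
So A=T, B=F, C=F, D=T, E=T, F=F is a satisfying assignment.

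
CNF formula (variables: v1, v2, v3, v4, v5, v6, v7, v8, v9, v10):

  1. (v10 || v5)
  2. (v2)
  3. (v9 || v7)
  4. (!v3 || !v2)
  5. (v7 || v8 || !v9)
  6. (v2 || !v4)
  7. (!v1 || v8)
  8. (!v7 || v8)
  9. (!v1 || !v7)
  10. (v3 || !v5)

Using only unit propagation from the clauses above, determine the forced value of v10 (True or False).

Unit clause (v2) sets v2 = True.
(!v2 || !v3) with v2 = True leaves only !v3, so v3 = False.
(!v5 || v3) with v3 = False leaves only !v5, so v5 = False.
(v5 || v10) with v5 = False leaves only v10, so v10 = True.

True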